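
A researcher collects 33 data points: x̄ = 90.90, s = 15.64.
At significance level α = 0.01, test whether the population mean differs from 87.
One-sample t-test:
H₀: μ = 87
H₁: μ ≠ 87
df = n - 1 = 32
t = (x̄ - μ₀) / (s/√n) = (90.90 - 87) / (15.64/√33) = 1.432
p-value = 0.1617

Since p-value > α = 0.01, we fail to reject H₀.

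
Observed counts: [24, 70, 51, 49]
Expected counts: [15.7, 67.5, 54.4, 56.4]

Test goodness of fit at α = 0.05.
Chi-square goodness of fit test:
H₀: observed counts match expected distribution
H₁: observed counts differ from expected distribution
df = k - 1 = 3
χ² = Σ(O - E)²/E
   = (24 - 15.7)²/15.7 + (70 - 67.5)²/67.5 + (51 - 54.4)²/54.4 + (49 - 56.4)²/56.4
   = 4.388 + 0.093 + 0.212 + 0.971
   = 5.66
p-value = 0.1292

Since p-value > α = 0.05, we fail to reject H₀.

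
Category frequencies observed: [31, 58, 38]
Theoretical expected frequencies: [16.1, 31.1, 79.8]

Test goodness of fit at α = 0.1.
Chi-square goodness of fit test:
H₀: observed counts match expected distribution
H₁: observed counts differ from expected distribution
df = k - 1 = 2
χ² = Σ(O - E)²/E
   = (31 - 16.1)²/16.1 + (58 - 31.1)²/31.1 + (38 - 79.8)²/79.8
   = 13.789 + 23.267 + 21.895
   = 58.95
p-value < 0.0001

Since p-value < α = 0.1, we reject H₀.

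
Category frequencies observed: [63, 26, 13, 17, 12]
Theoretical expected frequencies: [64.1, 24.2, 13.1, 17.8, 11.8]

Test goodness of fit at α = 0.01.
Chi-square goodness of fit test:
H₀: observed counts match expected distribution
H₁: observed counts differ from expected distribution
df = k - 1 = 4
χ² = Σ(O - E)²/E
   = (63 - 64.1)²/64.1 + (26 - 24.2)²/24.2 + (13 - 13.1)²/13.1 + (17 - 17.8)²/17.8 + (12 - 11.8)²/11.8
   = 0.019 + 0.134 + 0.001 + 0.036 + 0.003
   = 0.19
p-value = 0.9956

Since p-value > α = 0.01, we fail to reject H₀.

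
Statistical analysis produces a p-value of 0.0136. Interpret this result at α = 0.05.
Since p = 0.0136 < α = 0.05, reject H₀.
There is sufficient evidence to reject the null hypothesis; the result is statistically significant at the 0.05 level.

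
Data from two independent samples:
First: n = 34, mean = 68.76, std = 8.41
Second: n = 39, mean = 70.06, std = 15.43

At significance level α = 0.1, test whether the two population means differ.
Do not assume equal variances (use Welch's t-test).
Welch's two-sample t-test:
H₀: μ₁ = μ₂
H₁: μ₁ ≠ μ₂
s₁²/n₁ = 8.41²/34 = 2.0802,  s₂²/n₂ = 15.43²/39 = 6.1047
SE = √(s₁²/n₁ + s₂²/n₂) = √(2.0802 + 6.1047) = 2.8609
df (Welch-Satterthwaite) = (s₁²/n₁ + s₂²/n₂)² / [(s₁²/n₁)²/(n₁-1) + (s₂²/n₂)²/(n₂-1)] ≈ 60.25
t = (x̄₁ - x̄₂) / SE = (68.76 - 70.06) / 2.8609 = -1.30 / 2.8609 = -0.454
p-value = 0.6512

Since p-value > α = 0.1, we fail to reject H₀.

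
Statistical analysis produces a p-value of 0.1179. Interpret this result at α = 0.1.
Since p = 0.1179 > α = 0.1, fail to reject H₀.
There is insufficient evidence to reject the null hypothesis; the result is not statistically significant at the 0.1 level.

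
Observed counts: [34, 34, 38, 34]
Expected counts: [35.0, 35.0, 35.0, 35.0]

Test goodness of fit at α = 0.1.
Chi-square goodness of fit test:
H₀: observed counts match expected distribution
H₁: observed counts differ from expected distribution
df = k - 1 = 3
χ² = Σ(O - E)²/E
   = (34 - 35.0)²/35.0 + (34 - 35.0)²/35.0 + (38 - 35.0)²/35.0 + (34 - 35.0)²/35.0
   = 0.029 + 0.029 + 0.257 + 0.029
   = 0.34
p-value = 0.9518

Since p-value > α = 0.1, we fail to reject H₀.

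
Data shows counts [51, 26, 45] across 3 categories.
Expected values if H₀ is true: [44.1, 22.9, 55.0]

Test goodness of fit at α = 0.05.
Chi-square goodness of fit test:
H₀: observed counts match expected distribution
H₁: observed counts differ from expected distribution
df = k - 1 = 2
χ² = Σ(O - E)²/E
   = (51 - 44.1)²/44.1 + (26 - 22.9)²/22.9 + (45 - 55.0)²/55.0
   = 1.080 + 0.420 + 1.818
   = 3.32
p-value = 0.1904

Since p-value > α = 0.05, we fail to reject H₀.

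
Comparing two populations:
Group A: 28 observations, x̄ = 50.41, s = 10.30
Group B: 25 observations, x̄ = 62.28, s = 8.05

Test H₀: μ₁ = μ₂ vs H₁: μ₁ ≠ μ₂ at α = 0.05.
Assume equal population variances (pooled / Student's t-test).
Student's two-sample t-test (equal variances):
H₀: μ₁ = μ₂
H₁: μ₁ ≠ μ₂
df = n₁ + n₂ - 2 = 51
Pooled variance s_p² = [(n₁-1)s₁² + (n₂-1)s₂²] / (n₁ + n₂ - 2) = [(27)(10.30²) + (24)(8.05²)] / 51 = 86.6606
SE = √(s_p²(1/n₁ + 1/n₂)) = √(86.6606 × (1/28 + 1/25)) = 2.5615
t = (x̄₁ - x̄₂) / SE = (50.41 - 62.28) / 2.5615 = -11.87 / 2.5615 = -4.634
p-value < 0.0001

Since p-value < α = 0.05, we reject H₀.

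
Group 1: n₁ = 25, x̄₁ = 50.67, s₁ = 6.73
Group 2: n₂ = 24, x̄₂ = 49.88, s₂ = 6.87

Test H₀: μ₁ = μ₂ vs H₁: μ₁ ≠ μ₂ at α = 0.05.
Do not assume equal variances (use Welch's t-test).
Welch's two-sample t-test:
H₀: μ₁ = μ₂
H₁: μ₁ ≠ μ₂
s₁²/n₁ = 6.73²/25 = 1.8117,  s₂²/n₂ = 6.87²/24 = 1.9665
SE = √(s₁²/n₁ + s₂²/n₂) = √(1.8117 + 1.9665) = 1.9438
df (Welch-Satterthwaite) = (s₁²/n₁ + s₂²/n₂)² / [(s₁²/n₁)²/(n₁-1) + (s₂²/n₂)²/(n₂-1)] ≈ 46.82
t = (x̄₁ - x̄₂) / SE = (50.67 - 49.88) / 1.9438 = 0.79 / 1.9438 = 0.406
p-value = 0.6863

Since p-value > α = 0.05, we fail to reject H₀.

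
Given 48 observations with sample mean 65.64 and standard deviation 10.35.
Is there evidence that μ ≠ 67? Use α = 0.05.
One-sample t-test:
H₀: μ = 67
H₁: μ ≠ 67
df = n - 1 = 47
t = (x̄ - μ₀) / (s/√n) = (65.64 - 67) / (10.35/√48) = -0.910
p-value = 0.3673

Since p-value > α = 0.05, we fail to reject H₀.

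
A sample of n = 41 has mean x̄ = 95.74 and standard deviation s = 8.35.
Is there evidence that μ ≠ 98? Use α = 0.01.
One-sample t-test:
H₀: μ = 98
H₁: μ ≠ 98
df = n - 1 = 40
t = (x̄ - μ₀) / (s/√n) = (95.74 - 98) / (8.35/√41) = -1.733
p-value = 0.0908

Since p-value > α = 0.01, we fail to reject H₀.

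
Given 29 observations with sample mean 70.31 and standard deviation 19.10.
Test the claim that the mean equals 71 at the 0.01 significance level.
One-sample t-test:
H₀: μ = 71
H₁: μ ≠ 71
df = n - 1 = 28
t = (x̄ - μ₀) / (s/√n) = (70.31 - 71) / (19.10/√29) = -0.195
p-value = 0.8472

Since p-value > α = 0.01, we fail to reject H₀.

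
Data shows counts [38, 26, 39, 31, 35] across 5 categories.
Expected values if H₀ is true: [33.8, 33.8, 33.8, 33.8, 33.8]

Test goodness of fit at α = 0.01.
Chi-square goodness of fit test:
H₀: observed counts match expected distribution
H₁: observed counts differ from expected distribution
df = k - 1 = 4
χ² = Σ(O - E)²/E
   = (38 - 33.8)²/33.8 + (26 - 33.8)²/33.8 + (39 - 33.8)²/33.8 + (31 - 33.8)²/33.8 + (35 - 33.8)²/33.8
   = 0.522 + 1.800 + 0.800 + 0.232 + 0.043
   = 3.40
p-value = 0.4938

Since p-value > α = 0.01, we fail to reject H₀.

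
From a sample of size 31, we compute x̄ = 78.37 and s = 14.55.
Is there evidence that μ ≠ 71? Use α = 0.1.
One-sample t-test:
H₀: μ = 71
H₁: μ ≠ 71
df = n - 1 = 30
t = (x̄ - μ₀) / (s/√n) = (78.37 - 71) / (14.55/√31) = 2.820
p-value = 0.0084

Since p-value < α = 0.1, we reject H₀.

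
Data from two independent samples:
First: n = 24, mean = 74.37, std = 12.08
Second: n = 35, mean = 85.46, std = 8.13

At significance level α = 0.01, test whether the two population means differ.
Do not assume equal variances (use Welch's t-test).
Welch's two-sample t-test:
H₀: μ₁ = μ₂
H₁: μ₁ ≠ μ₂
s₁²/n₁ = 12.08²/24 = 6.0803,  s₂²/n₂ = 8.13²/35 = 1.8885
SE = √(s₁²/n₁ + s₂²/n₂) = √(6.0803 + 1.8885) = 2.8229
df (Welch-Satterthwaite) = (s₁²/n₁ + s₂²/n₂)² / [(s₁²/n₁)²/(n₁-1) + (s₂²/n₂)²/(n₂-1)] ≈ 37.09
t = (x̄₁ - x̄₂) / SE = (74.37 - 85.46) / 2.8229 = -11.09 / 2.8229 = -3.929
p-value = 0.0004

Since p-value < α = 0.01, we reject H₀.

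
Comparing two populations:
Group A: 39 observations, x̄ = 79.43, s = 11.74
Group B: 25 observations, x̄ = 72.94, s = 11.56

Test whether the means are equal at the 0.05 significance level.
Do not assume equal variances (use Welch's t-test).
Welch's two-sample t-test:
H₀: μ₁ = μ₂
H₁: μ₁ ≠ μ₂
s₁²/n₁ = 11.74²/39 = 3.5340,  s₂²/n₂ = 11.56²/25 = 5.3453
SE = √(s₁²/n₁ + s₂²/n₂) = √(3.5340 + 5.3453) = 2.9798
df (Welch-Satterthwaite) = (s₁²/n₁ + s₂²/n₂)² / [(s₁²/n₁)²/(n₁-1) + (s₂²/n₂)²/(n₂-1)] ≈ 51.90
t = (x̄₁ - x̄₂) / SE = (79.43 - 72.94) / 2.9798 = 6.49 / 2.9798 = 2.178
p-value = 0.0340

Since p-value < α = 0.05, we reject H₀.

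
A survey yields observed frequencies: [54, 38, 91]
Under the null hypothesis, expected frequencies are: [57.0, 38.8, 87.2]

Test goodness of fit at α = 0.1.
Chi-square goodness of fit test:
H₀: observed counts match expected distribution
H₁: observed counts differ from expected distribution
df = k - 1 = 2
χ² = Σ(O - E)²/E
   = (54 - 57.0)²/57.0 + (38 - 38.8)²/38.8 + (91 - 87.2)²/87.2
   = 0.158 + 0.016 + 0.166
   = 0.34
p-value = 0.8437

Since p-value > α = 0.1, we fail to reject H₀.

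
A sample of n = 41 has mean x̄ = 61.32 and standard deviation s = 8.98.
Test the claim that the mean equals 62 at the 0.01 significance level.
One-sample t-test:
H₀: μ = 62
H₁: μ ≠ 62
df = n - 1 = 40
t = (x̄ - μ₀) / (s/√n) = (61.32 - 62) / (8.98/√41) = -0.485
p-value = 0.6304

Since p-value > α = 0.01, we fail to reject H₀.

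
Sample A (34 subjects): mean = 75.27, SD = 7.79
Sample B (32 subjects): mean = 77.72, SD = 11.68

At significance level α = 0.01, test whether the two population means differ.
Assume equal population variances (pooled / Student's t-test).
Student's two-sample t-test (equal variances):
H₀: μ₁ = μ₂
H₁: μ₁ ≠ μ₂
df = n₁ + n₂ - 2 = 64
Pooled variance s_p² = [(n₁-1)s₁² + (n₂-1)s₂²] / (n₁ + n₂ - 2) = [(33)(7.79²) + (31)(11.68²)] / 64 = 97.3698
SE = √(s_p²(1/n₁ + 1/n₂)) = √(97.3698 × (1/34 + 1/32)) = 2.4304
t = (x̄₁ - x̄₂) / SE = (75.27 - 77.72) / 2.4304 = -2.45 / 2.4304 = -1.008
p-value = 0.3172

Since p-value > α = 0.01, we fail to reject H₀.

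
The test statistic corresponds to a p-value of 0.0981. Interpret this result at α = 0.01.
Since p = 0.0981 > α = 0.01, fail to reject H₀.
There is insufficient evidence to reject the null hypothesis; the result is not statistically significant at the 0.01 level.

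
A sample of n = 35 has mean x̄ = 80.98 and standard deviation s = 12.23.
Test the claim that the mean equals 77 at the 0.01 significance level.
One-sample t-test:
H₀: μ = 77
H₁: μ ≠ 77
df = n - 1 = 34
t = (x̄ - μ₀) / (s/√n) = (80.98 - 77) / (12.23/√35) = 1.925
p-value = 0.0626

Since p-value > α = 0.01, we fail to reject H₀.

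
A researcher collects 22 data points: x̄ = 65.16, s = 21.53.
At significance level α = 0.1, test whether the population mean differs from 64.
One-sample t-test:
H₀: μ = 64
H₁: μ ≠ 64
df = n - 1 = 21
t = (x̄ - μ₀) / (s/√n) = (65.16 - 64) / (21.53/√22) = 0.253
p-value = 0.8029

Since p-value > α = 0.1, we fail to reject H₀.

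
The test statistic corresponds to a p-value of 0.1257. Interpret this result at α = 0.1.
Since p = 0.1257 > α = 0.1, fail to reject H₀.
There is insufficient evidence to reject the null hypothesis; the result is not statistically significant at the 0.1 level.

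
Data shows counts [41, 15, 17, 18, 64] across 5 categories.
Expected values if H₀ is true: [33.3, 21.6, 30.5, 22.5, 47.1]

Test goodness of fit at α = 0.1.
Chi-square goodness of fit test:
H₀: observed counts match expected distribution
H₁: observed counts differ from expected distribution
df = k - 1 = 4
χ² = Σ(O - E)²/E
   = (41 - 33.3)²/33.3 + (15 - 21.6)²/21.6 + (17 - 30.5)²/30.5 + (18 - 22.5)²/22.5 + (64 - 47.1)²/47.1
   = 1.780 + 2.017 + 5.975 + 0.900 + 6.064
   = 16.74
p-value = 0.0022

Since p-value < α = 0.1, we reject H₀.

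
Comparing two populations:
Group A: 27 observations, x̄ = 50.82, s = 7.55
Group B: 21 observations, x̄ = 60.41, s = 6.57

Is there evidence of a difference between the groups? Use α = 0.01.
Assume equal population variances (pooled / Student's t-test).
Student's two-sample t-test (equal variances):
H₀: μ₁ = μ₂
H₁: μ₁ ≠ μ₂
df = n₁ + n₂ - 2 = 46
Pooled variance s_p² = [(n₁-1)s₁² + (n₂-1)s₂²] / (n₁ + n₂ - 2) = [(26)(7.55²) + (20)(6.57²)] / 46 = 50.9862
SE = √(s_p²(1/n₁ + 1/n₂)) = √(50.9862 × (1/27 + 1/21)) = 2.0776
t = (x̄₁ - x̄₂) / SE = (50.82 - 60.41) / 2.0776 = -9.59 / 2.0776 = -4.616
p-value < 0.0001

Since p-value < α = 0.01, we reject H₀.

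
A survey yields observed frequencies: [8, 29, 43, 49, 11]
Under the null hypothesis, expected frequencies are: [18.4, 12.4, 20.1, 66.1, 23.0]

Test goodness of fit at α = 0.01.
Chi-square goodness of fit test:
H₀: observed counts match expected distribution
H₁: observed counts differ from expected distribution
df = k - 1 = 4
χ² = Σ(O - E)²/E
   = (8 - 18.4)²/18.4 + (29 - 12.4)²/12.4 + (43 - 20.1)²/20.1 + (49 - 66.1)²/66.1 + (11 - 23.0)²/23.0
   = 5.878 + 22.223 + 26.090 + 4.424 + 6.261
   = 64.88
p-value < 0.0001

Since p-value < α = 0.01, we reject H₀.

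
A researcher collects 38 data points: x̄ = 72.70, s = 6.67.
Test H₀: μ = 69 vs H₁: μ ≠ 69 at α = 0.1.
One-sample t-test:
H₀: μ = 69
H₁: μ ≠ 69
df = n - 1 = 37
t = (x̄ - μ₀) / (s/√n) = (72.70 - 69) / (6.67/√38) = 3.420
p-value = 0.0015

Since p-value < α = 0.1, we reject H₀.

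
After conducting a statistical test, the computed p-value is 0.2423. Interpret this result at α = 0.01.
Since p = 0.2423 > α = 0.01, fail to reject H₀.
There is insufficient evidence to reject the null hypothesis; the result is not statistically significant at the 0.01 level.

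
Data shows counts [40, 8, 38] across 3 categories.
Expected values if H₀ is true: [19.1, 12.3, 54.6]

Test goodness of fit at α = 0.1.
Chi-square goodness of fit test:
H₀: observed counts match expected distribution
H₁: observed counts differ from expected distribution
df = k - 1 = 2
χ² = Σ(O - E)²/E
   = (40 - 19.1)²/19.1 + (8 - 12.3)²/12.3 + (38 - 54.6)²/54.6
   = 22.870 + 1.503 + 5.047
   = 29.42
p-value < 0.0001

Since p-value < α = 0.1, we reject H₀.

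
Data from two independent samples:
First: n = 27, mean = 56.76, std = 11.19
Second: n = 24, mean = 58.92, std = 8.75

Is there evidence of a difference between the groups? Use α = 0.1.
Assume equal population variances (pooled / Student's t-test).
Student's two-sample t-test (equal variances):
H₀: μ₁ = μ₂
H₁: μ₁ ≠ μ₂
df = n₁ + n₂ - 2 = 49
Pooled variance s_p² = [(n₁-1)s₁² + (n₂-1)s₂²] / (n₁ + n₂ - 2) = [(26)(11.19²) + (23)(8.75²)] / 49 = 102.3787
SE = √(s_p²(1/n₁ + 1/n₂)) = √(102.3787 × (1/27 + 1/24)) = 2.8386
t = (x̄₁ - x̄₂) / SE = (56.76 - 58.92) / 2.8386 = -2.16 / 2.8386 = -0.761
p-value = 0.4503

Since p-value > α = 0.1, we fail to reject H₀.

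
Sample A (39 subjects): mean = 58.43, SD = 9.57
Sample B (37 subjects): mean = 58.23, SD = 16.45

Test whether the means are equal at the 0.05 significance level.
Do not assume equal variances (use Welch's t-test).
Welch's two-sample t-test:
H₀: μ₁ = μ₂
H₁: μ₁ ≠ μ₂
s₁²/n₁ = 9.57²/39 = 2.3483,  s₂²/n₂ = 16.45²/37 = 7.3136
SE = √(s₁²/n₁ + s₂²/n₂) = √(2.3483 + 7.3136) = 3.1084
df (Welch-Satterthwaite) = (s₁²/n₁ + s₂²/n₂)² / [(s₁²/n₁)²/(n₁-1) + (s₂²/n₂)²/(n₂-1)] ≈ 57.24
t = (x̄₁ - x̄₂) / SE = (58.43 - 58.23) / 3.1084 = 0.20 / 3.1084 = 0.064
p-value = 0.9489

Since p-value > α = 0.05, we fail to reject H₀.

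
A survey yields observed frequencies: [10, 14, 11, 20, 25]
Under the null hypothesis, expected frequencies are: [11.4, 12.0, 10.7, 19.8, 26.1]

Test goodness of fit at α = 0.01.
Chi-square goodness of fit test:
H₀: observed counts match expected distribution
H₁: observed counts differ from expected distribution
df = k - 1 = 4
χ² = Σ(O - E)²/E
   = (10 - 11.4)²/11.4 + (14 - 12.0)²/12.0 + (11 - 10.7)²/10.7 + (20 - 19.8)²/19.8 + (25 - 26.1)²/26.1
   = 0.172 + 0.333 + 0.008 + 0.002 + 0.046
   = 0.56
p-value = 0.9672

Since p-value > α = 0.01, we fail to reject H₀.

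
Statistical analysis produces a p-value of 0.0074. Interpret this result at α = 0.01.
Since p = 0.0074 < α = 0.01, reject H₀.
There is sufficient evidence to reject the null hypothesis; the result is statistically significant at the 0.01 level.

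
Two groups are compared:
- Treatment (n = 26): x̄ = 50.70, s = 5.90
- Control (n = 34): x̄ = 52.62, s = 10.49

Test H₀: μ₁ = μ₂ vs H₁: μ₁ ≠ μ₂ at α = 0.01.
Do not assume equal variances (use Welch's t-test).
Welch's two-sample t-test:
H₀: μ₁ = μ₂
H₁: μ₁ ≠ μ₂
s₁²/n₁ = 5.90²/26 = 1.3388,  s₂²/n₂ = 10.49²/34 = 3.2365
SE = √(s₁²/n₁ + s₂²/n₂) = √(1.3388 + 3.2365) = 2.1390
df (Welch-Satterthwaite) = (s₁²/n₁ + s₂²/n₂)² / [(s₁²/n₁)²/(n₁-1) + (s₂²/n₂)²/(n₂-1)] ≈ 53.80
t = (x̄₁ - x̄₂) / SE = (50.70 - 52.62) / 2.1390 = -1.92 / 2.1390 = -0.898
p-value = 0.3734

Since p-value > α = 0.01, we fail to reject H₀.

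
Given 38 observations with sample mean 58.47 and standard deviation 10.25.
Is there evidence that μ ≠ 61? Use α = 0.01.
One-sample t-test:
H₀: μ = 61
H₁: μ ≠ 61
df = n - 1 = 37
t = (x̄ - μ₀) / (s/√n) = (58.47 - 61) / (10.25/√38) = -1.522
p-value = 0.1366

Since p-value > α = 0.01, we fail to reject H₀.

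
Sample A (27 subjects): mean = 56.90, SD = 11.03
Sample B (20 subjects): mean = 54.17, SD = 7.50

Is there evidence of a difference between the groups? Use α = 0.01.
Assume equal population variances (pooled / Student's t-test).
Student's two-sample t-test (equal variances):
H₀: μ₁ = μ₂
H₁: μ₁ ≠ μ₂
df = n₁ + n₂ - 2 = 45
Pooled variance s_p² = [(n₁-1)s₁² + (n₂-1)s₂²] / (n₁ + n₂ - 2) = [(26)(11.03²) + (19)(7.50²)] / 45 = 94.0430
SE = √(s_p²(1/n₁ + 1/n₂)) = √(94.0430 × (1/27 + 1/20)) = 2.8610
t = (x̄₁ - x̄₂) / SE = (56.90 - 54.17) / 2.8610 = 2.73 / 2.8610 = 0.954
p-value = 0.3451

Since p-value > α = 0.01, we fail to reject H₀.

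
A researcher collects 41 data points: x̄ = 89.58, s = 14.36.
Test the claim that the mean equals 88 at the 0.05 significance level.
One-sample t-test:
H₀: μ = 88
H₁: μ ≠ 88
df = n - 1 = 40
t = (x̄ - μ₀) / (s/√n) = (89.58 - 88) / (14.36/√41) = 0.705
p-value = 0.4852

Since p-value > α = 0.05, we fail to reject H₀.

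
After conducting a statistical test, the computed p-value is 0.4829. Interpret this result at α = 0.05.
Since p = 0.4829 > α = 0.05, fail to reject H₀.
There is insufficient evidence to reject the null hypothesis; the result is not statistically significant at the 0.05 level.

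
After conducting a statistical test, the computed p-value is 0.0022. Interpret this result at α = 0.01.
Since p = 0.0022 < α = 0.01, reject H₀.
There is sufficient evidence to reject the null hypothesis; the result is statistically significant at the 0.01 level.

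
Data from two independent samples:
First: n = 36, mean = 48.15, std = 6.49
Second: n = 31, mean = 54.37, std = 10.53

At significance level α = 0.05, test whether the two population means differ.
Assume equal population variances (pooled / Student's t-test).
Student's two-sample t-test (equal variances):
H₀: μ₁ = μ₂
H₁: μ₁ ≠ μ₂
df = n₁ + n₂ - 2 = 65
Pooled variance s_p² = [(n₁-1)s₁² + (n₂-1)s₂²] / (n₁ + n₂ - 2) = [(35)(6.49²) + (30)(10.53²)] / 65 = 73.8559
SE = √(s_p²(1/n₁ + 1/n₂)) = √(73.8559 × (1/36 + 1/31)) = 2.1057
t = (x̄₁ - x̄₂) / SE = (48.15 - 54.37) / 2.1057 = -6.22 / 2.1057 = -2.954
p-value = 0.0044

Since p-value < α = 0.05, we reject H₀.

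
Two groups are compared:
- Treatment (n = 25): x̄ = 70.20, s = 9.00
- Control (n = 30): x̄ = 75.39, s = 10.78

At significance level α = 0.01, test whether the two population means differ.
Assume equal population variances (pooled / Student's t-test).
Student's two-sample t-test (equal variances):
H₀: μ₁ = μ₂
H₁: μ₁ ≠ μ₂
df = n₁ + n₂ - 2 = 53
Pooled variance s_p² = [(n₁-1)s₁² + (n₂-1)s₂²] / (n₁ + n₂ - 2) = [(24)(9.00²) + (29)(10.78²)] / 53 = 100.2650
SE = √(s_p²(1/n₁ + 1/n₂)) = √(100.2650 × (1/25 + 1/30)) = 2.7116
t = (x̄₁ - x̄₂) / SE = (70.20 - 75.39) / 2.7116 = -5.19 / 2.7116 = -1.914
p-value = 0.0610

Since p-value > α = 0.01, we fail to reject H₀.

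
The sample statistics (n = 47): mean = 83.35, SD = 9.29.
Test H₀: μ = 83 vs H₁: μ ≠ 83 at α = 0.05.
One-sample t-test:
H₀: μ = 83
H₁: μ ≠ 83
df = n - 1 = 46
t = (x̄ - μ₀) / (s/√n) = (83.35 - 83) / (9.29/√47) = 0.258
p-value = 0.7973

Since p-value > α = 0.05, we fail to reject H₀.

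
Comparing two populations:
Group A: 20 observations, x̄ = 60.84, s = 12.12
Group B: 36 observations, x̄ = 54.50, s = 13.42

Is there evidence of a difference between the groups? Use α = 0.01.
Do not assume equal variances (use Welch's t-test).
Welch's two-sample t-test:
H₀: μ₁ = μ₂
H₁: μ₁ ≠ μ₂
s₁²/n₁ = 12.12²/20 = 7.3447,  s₂²/n₂ = 13.42²/36 = 5.0027
SE = √(s₁²/n₁ + s₂²/n₂) = √(7.3447 + 5.0027) = 3.5139
df (Welch-Satterthwaite) = (s₁²/n₁ + s₂²/n₂)² / [(s₁²/n₁)²/(n₁-1) + (s₂²/n₂)²/(n₂-1)] ≈ 42.89
t = (x̄₁ - x̄₂) / SE = (60.84 - 54.50) / 3.5139 = 6.34 / 3.5139 = 1.804
p-value = 0.0782

Since p-value > α = 0.01, we fail to reject H₀.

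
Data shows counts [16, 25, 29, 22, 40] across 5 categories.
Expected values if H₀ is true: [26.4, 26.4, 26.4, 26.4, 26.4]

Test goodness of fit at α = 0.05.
Chi-square goodness of fit test:
H₀: observed counts match expected distribution
H₁: observed counts differ from expected distribution
df = k - 1 = 4
χ² = Σ(O - E)²/E
   = (16 - 26.4)²/26.4 + (25 - 26.4)²/26.4 + (29 - 26.4)²/26.4 + (22 - 26.4)²/26.4 + (40 - 26.4)²/26.4
   = 4.097 + 0.074 + 0.256 + 0.733 + 7.006
   = 12.17
p-value = 0.0162

Since p-value < α = 0.05, we reject H₀.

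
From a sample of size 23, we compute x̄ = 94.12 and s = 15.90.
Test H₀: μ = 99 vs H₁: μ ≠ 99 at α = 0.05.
One-sample t-test:
H₀: μ = 99
H₁: μ ≠ 99
df = n - 1 = 22
t = (x̄ - μ₀) / (s/√n) = (94.12 - 99) / (15.90/√23) = -1.472
p-value = 0.1552

Since p-value > α = 0.05, we fail to reject H₀.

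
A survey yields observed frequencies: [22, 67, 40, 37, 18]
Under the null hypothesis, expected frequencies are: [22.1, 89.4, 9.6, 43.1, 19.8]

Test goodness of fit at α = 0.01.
Chi-square goodness of fit test:
H₀: observed counts match expected distribution
H₁: observed counts differ from expected distribution
df = k - 1 = 4
χ² = Σ(O - E)²/E
   = (22 - 22.1)²/22.1 + (67 - 89.4)²/89.4 + (40 - 9.6)²/9.6 + (37 - 43.1)²/43.1 + (18 - 19.8)²/19.8
   = 0.000 + 5.613 + 96.267 + 0.863 + 0.164
   = 102.91
p-value < 0.0001

Since p-value < α = 0.01, we reject H₀.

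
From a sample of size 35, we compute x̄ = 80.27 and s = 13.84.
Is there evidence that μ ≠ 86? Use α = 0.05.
One-sample t-test:
H₀: μ = 86
H₁: μ ≠ 86
df = n - 1 = 34
t = (x̄ - μ₀) / (s/√n) = (80.27 - 86) / (13.84/√35) = -2.449
p-value = 0.0196

Since p-value < α = 0.05, we reject H₀.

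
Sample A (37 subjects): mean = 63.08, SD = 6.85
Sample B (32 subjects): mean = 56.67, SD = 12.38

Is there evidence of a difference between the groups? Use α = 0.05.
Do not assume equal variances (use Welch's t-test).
Welch's two-sample t-test:
H₀: μ₁ = μ₂
H₁: μ₁ ≠ μ₂
s₁²/n₁ = 6.85²/37 = 1.2682,  s₂²/n₂ = 12.38²/32 = 4.7895
SE = √(s₁²/n₁ + s₂²/n₂) = √(1.2682 + 4.7895) = 2.4612
df (Welch-Satterthwaite) = (s₁²/n₁ + s₂²/n₂)² / [(s₁²/n₁)²/(n₁-1) + (s₂²/n₂)²/(n₂-1)] ≈ 46.77
t = (x̄₁ - x̄₂) / SE = (63.08 - 56.67) / 2.4612 = 6.41 / 2.4612 = 2.604
p-value = 0.0123

Since p-value < α = 0.05, we reject H₀.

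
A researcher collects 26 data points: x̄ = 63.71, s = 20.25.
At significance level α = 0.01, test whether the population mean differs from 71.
One-sample t-test:
H₀: μ = 71
H₁: μ ≠ 71
df = n - 1 = 25
t = (x̄ - μ₀) / (s/√n) = (63.71 - 71) / (20.25/√26) = -1.836
p-value = 0.0783

Since p-value > α = 0.01, we fail to reject H₀.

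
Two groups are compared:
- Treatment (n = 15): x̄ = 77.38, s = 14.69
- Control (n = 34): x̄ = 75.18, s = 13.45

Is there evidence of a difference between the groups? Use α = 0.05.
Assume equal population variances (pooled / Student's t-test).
Student's two-sample t-test (equal variances):
H₀: μ₁ = μ₂
H₁: μ₁ ≠ μ₂
df = n₁ + n₂ - 2 = 47
Pooled variance s_p² = [(n₁-1)s₁² + (n₂-1)s₂²] / (n₁ + n₂ - 2) = [(14)(14.69²) + (33)(13.45²)] / 47 = 191.2963
SE = √(s_p²(1/n₁ + 1/n₂)) = √(191.2963 × (1/15 + 1/34)) = 4.2871
t = (x̄₁ - x̄₂) / SE = (77.38 - 75.18) / 4.2871 = 2.20 / 4.2871 = 0.513
p-value = 0.6102

Since p-value > α = 0.05, we fail to reject H₀.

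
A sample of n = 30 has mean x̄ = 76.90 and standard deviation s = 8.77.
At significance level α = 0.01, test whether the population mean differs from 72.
One-sample t-test:
H₀: μ = 72
H₁: μ ≠ 72
df = n - 1 = 29
t = (x̄ - μ₀) / (s/√n) = (76.90 - 72) / (8.77/√30) = 3.060
p-value = 0.0047

Since p-value < α = 0.01, we reject H₀.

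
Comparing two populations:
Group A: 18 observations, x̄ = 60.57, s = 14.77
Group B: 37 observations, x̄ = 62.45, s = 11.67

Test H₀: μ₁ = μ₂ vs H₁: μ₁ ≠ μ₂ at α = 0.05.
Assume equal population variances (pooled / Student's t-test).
Student's two-sample t-test (equal variances):
H₀: μ₁ = μ₂
H₁: μ₁ ≠ μ₂
df = n₁ + n₂ - 2 = 53
Pooled variance s_p² = [(n₁-1)s₁² + (n₂-1)s₂²] / (n₁ + n₂ - 2) = [(17)(14.77²) + (36)(11.67²)] / 53 = 162.4792
SE = √(s_p²(1/n₁ + 1/n₂)) = √(162.4792 × (1/18 + 1/37)) = 3.6631
t = (x̄₁ - x̄₂) / SE = (60.57 - 62.45) / 3.6631 = -1.88 / 3.6631 = -0.513
p-value = 0.6099

Since p-value > α = 0.05, we fail to reject H₀.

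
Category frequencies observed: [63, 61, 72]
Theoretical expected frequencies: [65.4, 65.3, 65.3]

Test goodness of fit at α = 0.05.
Chi-square goodness of fit test:
H₀: observed counts match expected distribution
H₁: observed counts differ from expected distribution
df = k - 1 = 2
χ² = Σ(O - E)²/E
   = (63 - 65.4)²/65.4 + (61 - 65.3)²/65.3 + (72 - 65.3)²/65.3
   = 0.088 + 0.283 + 0.687
   = 1.06
p-value = 0.5890

Since p-value > α = 0.05, we fail to reject H₀.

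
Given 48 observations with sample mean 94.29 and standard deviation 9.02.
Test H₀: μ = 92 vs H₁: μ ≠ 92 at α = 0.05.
One-sample t-test:
H₀: μ = 92
H₁: μ ≠ 92
df = n - 1 = 47
t = (x̄ - μ₀) / (s/√n) = (94.29 - 92) / (9.02/√48) = 1.759
p-value = 0.0851

Since p-value > α = 0.05, we fail to reject H₀.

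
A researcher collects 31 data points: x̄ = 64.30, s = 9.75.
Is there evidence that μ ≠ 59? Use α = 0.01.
One-sample t-test:
H₀: μ = 59
H₁: μ ≠ 59
df = n - 1 = 30
t = (x̄ - μ₀) / (s/√n) = (64.30 - 59) / (9.75/√31) = 3.027
p-value = 0.0050

Since p-value < α = 0.01, we reject H₀.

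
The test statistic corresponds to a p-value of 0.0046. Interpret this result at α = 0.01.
Since p = 0.0046 < α = 0.01, reject H₀.
There is sufficient evidence to reject the null hypothesis; the result is statistically significant at the 0.01 level.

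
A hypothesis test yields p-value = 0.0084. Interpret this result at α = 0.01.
Since p = 0.0084 < α = 0.01, reject H₀.
There is sufficient evidence to reject the null hypothesis; the result is statistically significant at the 0.01 level.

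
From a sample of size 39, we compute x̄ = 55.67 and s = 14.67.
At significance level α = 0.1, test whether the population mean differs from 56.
One-sample t-test:
H₀: μ = 56
H₁: μ ≠ 56
df = n - 1 = 38
t = (x̄ - μ₀) / (s/√n) = (55.67 - 56) / (14.67/√39) = -0.140
p-value = 0.8890

Since p-value > α = 0.1, we fail to reject H₀.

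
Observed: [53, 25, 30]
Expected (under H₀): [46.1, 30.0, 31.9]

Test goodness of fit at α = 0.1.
Chi-square goodness of fit test:
H₀: observed counts match expected distribution
H₁: observed counts differ from expected distribution
df = k - 1 = 2
χ² = Σ(O - E)²/E
   = (53 - 46.1)²/46.1 + (25 - 30.0)²/30.0 + (30 - 31.9)²/31.9
   = 1.033 + 0.833 + 0.113
   = 1.98
p-value = 0.3717

Since p-value > α = 0.1, we fail to reject H₀.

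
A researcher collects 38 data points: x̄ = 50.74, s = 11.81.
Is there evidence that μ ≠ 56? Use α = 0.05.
One-sample t-test:
H₀: μ = 56
H₁: μ ≠ 56
df = n - 1 = 37
t = (x̄ - μ₀) / (s/√n) = (50.74 - 56) / (11.81/√38) = -2.746
p-value = 0.0093

Since p-value < α = 0.05, we reject H₀.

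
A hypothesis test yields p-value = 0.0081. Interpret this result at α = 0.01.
Since p = 0.0081 < α = 0.01, reject H₀.
There is sufficient evidence to reject the null hypothesis; the result is statistically significant at the 0.01 level.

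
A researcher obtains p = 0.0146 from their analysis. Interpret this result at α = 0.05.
Since p = 0.0146 < α = 0.05, reject H₀.
There is sufficient evidence to reject the null hypothesis; the result is statistically significant at the 0.05 level.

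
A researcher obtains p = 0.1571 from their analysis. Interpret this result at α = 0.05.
Since p = 0.1571 > α = 0.05, fail to reject H₀.
There is insufficient evidence to reject the null hypothesis; the result is not statistically significant at the 0.05 level.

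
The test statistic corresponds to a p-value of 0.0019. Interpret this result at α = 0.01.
Since p = 0.0019 < α = 0.01, reject H₀.
There is sufficient evidence to reject the null hypothesis; the result is statistically significant at the 0.01 level.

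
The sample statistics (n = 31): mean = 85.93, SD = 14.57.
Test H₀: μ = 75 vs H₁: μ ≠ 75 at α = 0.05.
One-sample t-test:
H₀: μ = 75
H₁: μ ≠ 75
df = n - 1 = 30
t = (x̄ - μ₀) / (s/√n) = (85.93 - 75) / (14.57/√31) = 4.177
p-value = 0.0002

Since p-value < α = 0.05, we reject H₀.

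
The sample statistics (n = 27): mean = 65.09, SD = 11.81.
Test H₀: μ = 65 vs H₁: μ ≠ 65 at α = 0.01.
One-sample t-test:
H₀: μ = 65
H₁: μ ≠ 65
df = n - 1 = 26
t = (x̄ - μ₀) / (s/√n) = (65.09 - 65) / (11.81/√27) = 0.040
p-value = 0.9687

Since p-value > α = 0.01, we fail to reject H₀.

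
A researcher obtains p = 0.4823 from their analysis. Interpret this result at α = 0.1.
Since p = 0.4823 > α = 0.1, fail to reject H₀.
There is insufficient evidence to reject the null hypothesis; the result is not statistically significant at the 0.1 level.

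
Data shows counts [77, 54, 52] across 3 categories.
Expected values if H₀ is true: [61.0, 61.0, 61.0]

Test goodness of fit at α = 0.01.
Chi-square goodness of fit test:
H₀: observed counts match expected distribution
H₁: observed counts differ from expected distribution
df = k - 1 = 2
χ² = Σ(O - E)²/E
   = (77 - 61.0)²/61.0 + (54 - 61.0)²/61.0 + (52 - 61.0)²/61.0
   = 4.197 + 0.803 + 1.328
   = 6.33
p-value = 0.0423

Since p-value > α = 0.01, we fail to reject H₀.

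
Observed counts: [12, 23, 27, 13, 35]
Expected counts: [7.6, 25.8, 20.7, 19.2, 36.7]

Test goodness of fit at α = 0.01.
Chi-square goodness of fit test:
H₀: observed counts match expected distribution
H₁: observed counts differ from expected distribution
df = k - 1 = 4
χ² = Σ(O - E)²/E
   = (12 - 7.6)²/7.6 + (23 - 25.8)²/25.8 + (27 - 20.7)²/20.7 + (13 - 19.2)²/19.2 + (35 - 36.7)²/36.7
   = 2.547 + 0.304 + 1.917 + 2.002 + 0.079
   = 6.85
p-value = 0.1441

Since p-value > α = 0.01, we fail to reject H₀.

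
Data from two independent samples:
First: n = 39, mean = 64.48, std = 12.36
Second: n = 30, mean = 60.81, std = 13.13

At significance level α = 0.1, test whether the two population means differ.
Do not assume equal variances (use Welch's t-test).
Welch's two-sample t-test:
H₀: μ₁ = μ₂
H₁: μ₁ ≠ μ₂
s₁²/n₁ = 12.36²/39 = 3.9172,  s₂²/n₂ = 13.13²/30 = 5.7466
SE = √(s₁²/n₁ + s₂²/n₂) = √(3.9172 + 5.7466) = 3.1087
df (Welch-Satterthwaite) = (s₁²/n₁ + s₂²/n₂)² / [(s₁²/n₁)²/(n₁-1) + (s₂²/n₂)²/(n₂-1)] ≈ 60.54
t = (x̄₁ - x̄₂) / SE = (64.48 - 60.81) / 3.1087 = 3.67 / 3.1087 = 1.181
p-value = 0.2424

Since p-value > α = 0.1, we fail to reject H₀.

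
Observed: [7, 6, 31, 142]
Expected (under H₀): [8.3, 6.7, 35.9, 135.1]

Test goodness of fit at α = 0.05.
Chi-square goodness of fit test:
H₀: observed counts match expected distribution
H₁: observed counts differ from expected distribution
df = k - 1 = 3
χ² = Σ(O - E)²/E
   = (7 - 8.3)²/8.3 + (6 - 6.7)²/6.7 + (31 - 35.9)²/35.9 + (142 - 135.1)²/135.1
   = 0.204 + 0.073 + 0.669 + 0.352
   = 1.30
p-value = 0.7296

Since p-value > α = 0.05, we fail to reject H₀.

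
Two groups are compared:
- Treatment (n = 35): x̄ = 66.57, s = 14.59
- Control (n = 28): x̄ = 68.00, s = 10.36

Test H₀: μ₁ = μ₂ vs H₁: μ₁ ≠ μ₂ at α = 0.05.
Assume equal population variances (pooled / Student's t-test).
Student's two-sample t-test (equal variances):
H₀: μ₁ = μ₂
H₁: μ₁ ≠ μ₂
df = n₁ + n₂ - 2 = 61
Pooled variance s_p² = [(n₁-1)s₁² + (n₂-1)s₂²] / (n₁ + n₂ - 2) = [(34)(14.59²) + (27)(10.36²)] / 61 = 166.1543
SE = √(s_p²(1/n₁ + 1/n₂)) = √(166.1543 × (1/35 + 1/28)) = 3.2682
t = (x̄₁ - x̄₂) / SE = (66.57 - 68.00) / 3.2682 = -1.43 / 3.2682 = -0.438
p-value = 0.6633

Since p-value > α = 0.05, we fail to reject H₀.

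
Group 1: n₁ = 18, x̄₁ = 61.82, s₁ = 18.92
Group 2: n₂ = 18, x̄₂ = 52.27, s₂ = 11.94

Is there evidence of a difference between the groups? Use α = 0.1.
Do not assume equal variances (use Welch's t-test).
Welch's two-sample t-test:
H₀: μ₁ = μ₂
H₁: μ₁ ≠ μ₂
s₁²/n₁ = 18.92²/18 = 19.8870,  s₂²/n₂ = 11.94²/18 = 7.9202
SE = √(s₁²/n₁ + s₂²/n₂) = √(19.8870 + 7.9202) = 5.2733
df (Welch-Satterthwaite) = (s₁²/n₁ + s₂²/n₂)² / [(s₁²/n₁)²/(n₁-1) + (s₂²/n₂)²/(n₂-1)] ≈ 28.69
t = (x̄₁ - x̄₂) / SE = (61.82 - 52.27) / 5.2733 = 9.55 / 5.2733 = 1.811
p-value = 0.0806

Since p-value < α = 0.1, we reject H₀.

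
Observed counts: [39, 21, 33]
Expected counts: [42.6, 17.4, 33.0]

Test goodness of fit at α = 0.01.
Chi-square goodness of fit test:
H₀: observed counts match expected distribution
H₁: observed counts differ from expected distribution
df = k - 1 = 2
χ² = Σ(O - E)²/E
   = (39 - 42.6)²/42.6 + (21 - 17.4)²/17.4 + (33 - 33.0)²/33.0
   = 0.304 + 0.745 + 0.000
   = 1.05
p-value = 0.5918

Since p-value > α = 0.01, we fail to reject H₀.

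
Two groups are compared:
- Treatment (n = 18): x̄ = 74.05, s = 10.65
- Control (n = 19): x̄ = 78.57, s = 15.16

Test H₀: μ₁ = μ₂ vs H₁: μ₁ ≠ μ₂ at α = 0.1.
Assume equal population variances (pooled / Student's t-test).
Student's two-sample t-test (equal variances):
H₀: μ₁ = μ₂
H₁: μ₁ ≠ μ₂
df = n₁ + n₂ - 2 = 35
Pooled variance s_p² = [(n₁-1)s₁² + (n₂-1)s₂²] / (n₁ + n₂ - 2) = [(17)(10.65²) + (18)(15.16²)] / 35 = 173.2870
SE = √(s_p²(1/n₁ + 1/n₂)) = √(173.2870 × (1/18 + 1/19)) = 4.3298
t = (x̄₁ - x̄₂) / SE = (74.05 - 78.57) / 4.3298 = -4.52 / 4.3298 = -1.044
p-value = 0.3037

Since p-value > α = 0.1, we fail to reject H₀.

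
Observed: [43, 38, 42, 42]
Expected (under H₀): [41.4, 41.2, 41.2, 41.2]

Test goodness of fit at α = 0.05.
Chi-square goodness of fit test:
H₀: observed counts match expected distribution
H₁: observed counts differ from expected distribution
df = k - 1 = 3
χ² = Σ(O - E)²/E
   = (43 - 41.4)²/41.4 + (38 - 41.2)²/41.2 + (42 - 41.2)²/41.2 + (42 - 41.2)²/41.2
   = 0.062 + 0.249 + 0.016 + 0.016
   = 0.34
p-value = 0.9521

Since p-value > α = 0.05, we fail to reject H₀.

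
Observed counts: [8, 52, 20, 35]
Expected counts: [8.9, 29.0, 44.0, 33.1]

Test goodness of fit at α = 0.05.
Chi-square goodness of fit test:
H₀: observed counts match expected distribution
H₁: observed counts differ from expected distribution
df = k - 1 = 3
χ² = Σ(O - E)²/E
   = (8 - 8.9)²/8.9 + (52 - 29.0)²/29.0 + (20 - 44.0)²/44.0 + (35 - 33.1)²/33.1
   = 0.091 + 18.241 + 13.091 + 0.109
   = 31.53
p-value < 0.0001

Since p-value < α = 0.05, we reject H₀.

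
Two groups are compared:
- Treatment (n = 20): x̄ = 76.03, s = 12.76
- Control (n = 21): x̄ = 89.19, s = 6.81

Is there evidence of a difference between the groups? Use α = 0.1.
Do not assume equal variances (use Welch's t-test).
Welch's two-sample t-test:
H₀: μ₁ = μ₂
H₁: μ₁ ≠ μ₂
s₁²/n₁ = 12.76²/20 = 8.1409,  s₂²/n₂ = 6.81²/21 = 2.2084
SE = √(s₁²/n₁ + s₂²/n₂) = √(8.1409 + 2.2084) = 3.2170
df (Welch-Satterthwaite) = (s₁²/n₁ + s₂²/n₂)² / [(s₁²/n₁)²/(n₁-1) + (s₂²/n₂)²/(n₂-1)] ≈ 28.70
t = (x̄₁ - x̄₂) / SE = (76.03 - 89.19) / 3.2170 = -13.16 / 3.2170 = -4.091
p-value = 0.0003

Since p-value < α = 0.1, we reject H₀.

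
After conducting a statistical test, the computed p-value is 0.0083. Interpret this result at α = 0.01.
Since p = 0.0083 < α = 0.01, reject H₀.
There is sufficient evidence to reject the null hypothesis; the result is statistically significant at the 0.01 level.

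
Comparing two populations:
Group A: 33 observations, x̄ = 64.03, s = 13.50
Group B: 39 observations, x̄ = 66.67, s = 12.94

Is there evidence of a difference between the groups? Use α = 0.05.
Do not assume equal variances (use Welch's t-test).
Welch's two-sample t-test:
H₀: μ₁ = μ₂
H₁: μ₁ ≠ μ₂
s₁²/n₁ = 13.50²/33 = 5.5227,  s₂²/n₂ = 12.94²/39 = 4.2934
SE = √(s₁²/n₁ + s₂²/n₂) = √(5.5227 + 4.2934) = 3.1331
df (Welch-Satterthwaite) = (s₁²/n₁ + s₂²/n₂)² / [(s₁²/n₁)²/(n₁-1) + (s₂²/n₂)²/(n₂-1)] ≈ 67.00
t = (x̄₁ - x̄₂) / SE = (64.03 - 66.67) / 3.1331 = -2.64 / 3.1331 = -0.843
p-value = 0.4024

Since p-value > α = 0.05, we fail to reject H₀.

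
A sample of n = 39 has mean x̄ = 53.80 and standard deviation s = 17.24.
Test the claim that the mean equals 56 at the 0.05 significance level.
One-sample t-test:
H₀: μ = 56
H₁: μ ≠ 56
df = n - 1 = 38
t = (x̄ - μ₀) / (s/√n) = (53.80 - 56) / (17.24/√39) = -0.797
p-value = 0.4304

Since p-value > α = 0.05, we fail to reject H₀.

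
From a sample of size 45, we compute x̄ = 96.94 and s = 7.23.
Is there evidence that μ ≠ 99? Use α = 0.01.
One-sample t-test:
H₀: μ = 99
H₁: μ ≠ 99
df = n - 1 = 44
t = (x̄ - μ₀) / (s/√n) = (96.94 - 99) / (7.23/√45) = -1.911
p-value = 0.0625

Since p-value > α = 0.01, we fail to reject H₀.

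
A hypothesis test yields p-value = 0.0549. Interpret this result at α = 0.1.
Since p = 0.0549 < α = 0.1, reject H₀.
There is sufficient evidence to reject the null hypothesis; the result is statistically significant at the 0.1 level.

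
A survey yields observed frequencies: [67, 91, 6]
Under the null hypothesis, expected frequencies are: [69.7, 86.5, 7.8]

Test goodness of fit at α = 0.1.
Chi-square goodness of fit test:
H₀: observed counts match expected distribution
H₁: observed counts differ from expected distribution
df = k - 1 = 2
χ² = Σ(O - E)²/E
   = (67 - 69.7)²/69.7 + (91 - 86.5)²/86.5 + (6 - 7.8)²/7.8
   = 0.105 + 0.234 + 0.415
   = 0.75
p-value = 0.6859

Since p-value > α = 0.1, we fail to reject H₀.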